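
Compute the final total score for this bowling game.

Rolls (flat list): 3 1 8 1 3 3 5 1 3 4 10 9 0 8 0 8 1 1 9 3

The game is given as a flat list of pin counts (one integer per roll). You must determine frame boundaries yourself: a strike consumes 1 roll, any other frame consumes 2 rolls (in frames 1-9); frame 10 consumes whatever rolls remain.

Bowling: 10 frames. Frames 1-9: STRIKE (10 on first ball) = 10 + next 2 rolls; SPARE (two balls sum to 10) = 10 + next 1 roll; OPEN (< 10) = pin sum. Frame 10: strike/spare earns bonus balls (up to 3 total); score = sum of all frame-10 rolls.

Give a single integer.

Answer: 90

Derivation:
Frame 1: OPEN (3+1=4). Cumulative: 4
Frame 2: OPEN (8+1=9). Cumulative: 13
Frame 3: OPEN (3+3=6). Cumulative: 19
Frame 4: OPEN (5+1=6). Cumulative: 25
Frame 5: OPEN (3+4=7). Cumulative: 32
Frame 6: STRIKE. 10 + next two rolls (9+0) = 19. Cumulative: 51
Frame 7: OPEN (9+0=9). Cumulative: 60
Frame 8: OPEN (8+0=8). Cumulative: 68
Frame 9: OPEN (8+1=9). Cumulative: 77
Frame 10: SPARE. Sum of all frame-10 rolls (1+9+3) = 13. Cumulative: 90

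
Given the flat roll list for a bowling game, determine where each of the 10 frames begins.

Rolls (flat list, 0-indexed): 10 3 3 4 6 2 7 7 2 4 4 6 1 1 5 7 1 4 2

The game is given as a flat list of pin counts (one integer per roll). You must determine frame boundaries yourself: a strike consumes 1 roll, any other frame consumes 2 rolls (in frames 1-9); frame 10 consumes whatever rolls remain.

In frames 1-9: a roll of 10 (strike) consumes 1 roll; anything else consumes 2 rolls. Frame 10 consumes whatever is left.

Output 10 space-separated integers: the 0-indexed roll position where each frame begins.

Answer: 0 1 3 5 7 9 11 13 15 17

Derivation:
Frame 1 starts at roll index 0: roll=10 (strike), consumes 1 roll
Frame 2 starts at roll index 1: rolls=3,3 (sum=6), consumes 2 rolls
Frame 3 starts at roll index 3: rolls=4,6 (sum=10), consumes 2 rolls
Frame 4 starts at roll index 5: rolls=2,7 (sum=9), consumes 2 rolls
Frame 5 starts at roll index 7: rolls=7,2 (sum=9), consumes 2 rolls
Frame 6 starts at roll index 9: rolls=4,4 (sum=8), consumes 2 rolls
Frame 7 starts at roll index 11: rolls=6,1 (sum=7), consumes 2 rolls
Frame 8 starts at roll index 13: rolls=1,5 (sum=6), consumes 2 rolls
Frame 9 starts at roll index 15: rolls=7,1 (sum=8), consumes 2 rolls
Frame 10 starts at roll index 17: 2 remaining rolls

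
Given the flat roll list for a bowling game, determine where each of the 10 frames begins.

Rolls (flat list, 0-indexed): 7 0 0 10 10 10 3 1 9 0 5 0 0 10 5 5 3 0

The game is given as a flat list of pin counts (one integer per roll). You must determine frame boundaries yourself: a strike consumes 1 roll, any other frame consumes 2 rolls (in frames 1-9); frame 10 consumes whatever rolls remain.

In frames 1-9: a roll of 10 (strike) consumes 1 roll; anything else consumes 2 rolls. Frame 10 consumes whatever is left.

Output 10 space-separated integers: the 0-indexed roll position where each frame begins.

Frame 1 starts at roll index 0: rolls=7,0 (sum=7), consumes 2 rolls
Frame 2 starts at roll index 2: rolls=0,10 (sum=10), consumes 2 rolls
Frame 3 starts at roll index 4: roll=10 (strike), consumes 1 roll
Frame 4 starts at roll index 5: roll=10 (strike), consumes 1 roll
Frame 5 starts at roll index 6: rolls=3,1 (sum=4), consumes 2 rolls
Frame 6 starts at roll index 8: rolls=9,0 (sum=9), consumes 2 rolls
Frame 7 starts at roll index 10: rolls=5,0 (sum=5), consumes 2 rolls
Frame 8 starts at roll index 12: rolls=0,10 (sum=10), consumes 2 rolls
Frame 9 starts at roll index 14: rolls=5,5 (sum=10), consumes 2 rolls
Frame 10 starts at roll index 16: 2 remaining rolls

Answer: 0 2 4 5 6 8 10 12 14 16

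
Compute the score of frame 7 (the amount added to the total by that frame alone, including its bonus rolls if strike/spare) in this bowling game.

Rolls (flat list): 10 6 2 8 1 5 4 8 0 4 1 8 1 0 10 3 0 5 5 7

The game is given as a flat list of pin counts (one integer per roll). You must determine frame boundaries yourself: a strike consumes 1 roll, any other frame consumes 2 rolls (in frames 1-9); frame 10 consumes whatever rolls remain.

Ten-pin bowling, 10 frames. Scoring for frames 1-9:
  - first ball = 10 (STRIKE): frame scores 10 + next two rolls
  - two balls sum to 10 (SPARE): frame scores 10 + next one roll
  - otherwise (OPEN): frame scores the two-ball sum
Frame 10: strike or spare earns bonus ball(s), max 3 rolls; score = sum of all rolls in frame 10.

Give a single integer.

Answer: 9

Derivation:
Frame 1: STRIKE. 10 + next two rolls (6+2) = 18. Cumulative: 18
Frame 2: OPEN (6+2=8). Cumulative: 26
Frame 3: OPEN (8+1=9). Cumulative: 35
Frame 4: OPEN (5+4=9). Cumulative: 44
Frame 5: OPEN (8+0=8). Cumulative: 52
Frame 6: OPEN (4+1=5). Cumulative: 57
Frame 7: OPEN (8+1=9). Cumulative: 66
Frame 8: SPARE (0+10=10). 10 + next roll (3) = 13. Cumulative: 79
Frame 9: OPEN (3+0=3). Cumulative: 82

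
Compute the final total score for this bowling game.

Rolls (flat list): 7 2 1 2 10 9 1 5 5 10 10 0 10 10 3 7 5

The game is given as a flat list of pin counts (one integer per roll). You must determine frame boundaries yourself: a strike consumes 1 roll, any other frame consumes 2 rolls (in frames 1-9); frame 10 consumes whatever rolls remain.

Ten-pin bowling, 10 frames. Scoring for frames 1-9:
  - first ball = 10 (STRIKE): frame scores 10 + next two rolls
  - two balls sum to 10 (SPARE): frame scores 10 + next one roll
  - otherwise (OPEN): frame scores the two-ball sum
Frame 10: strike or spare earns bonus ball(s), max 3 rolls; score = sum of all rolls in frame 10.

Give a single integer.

Frame 1: OPEN (7+2=9). Cumulative: 9
Frame 2: OPEN (1+2=3). Cumulative: 12
Frame 3: STRIKE. 10 + next two rolls (9+1) = 20. Cumulative: 32
Frame 4: SPARE (9+1=10). 10 + next roll (5) = 15. Cumulative: 47
Frame 5: SPARE (5+5=10). 10 + next roll (10) = 20. Cumulative: 67
Frame 6: STRIKE. 10 + next two rolls (10+0) = 20. Cumulative: 87
Frame 7: STRIKE. 10 + next two rolls (0+10) = 20. Cumulative: 107
Frame 8: SPARE (0+10=10). 10 + next roll (10) = 20. Cumulative: 127
Frame 9: STRIKE. 10 + next two rolls (3+7) = 20. Cumulative: 147
Frame 10: SPARE. Sum of all frame-10 rolls (3+7+5) = 15. Cumulative: 162

Answer: 162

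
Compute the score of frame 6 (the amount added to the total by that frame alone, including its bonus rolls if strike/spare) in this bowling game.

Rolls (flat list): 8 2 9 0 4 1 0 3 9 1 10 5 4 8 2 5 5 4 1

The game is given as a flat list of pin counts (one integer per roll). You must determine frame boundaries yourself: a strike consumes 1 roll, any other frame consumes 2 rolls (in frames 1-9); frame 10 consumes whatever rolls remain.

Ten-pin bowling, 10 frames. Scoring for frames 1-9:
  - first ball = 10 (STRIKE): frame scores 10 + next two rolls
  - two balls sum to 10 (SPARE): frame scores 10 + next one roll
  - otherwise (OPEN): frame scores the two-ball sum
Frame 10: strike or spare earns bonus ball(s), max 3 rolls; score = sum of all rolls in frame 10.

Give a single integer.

Frame 1: SPARE (8+2=10). 10 + next roll (9) = 19. Cumulative: 19
Frame 2: OPEN (9+0=9). Cumulative: 28
Frame 3: OPEN (4+1=5). Cumulative: 33
Frame 4: OPEN (0+3=3). Cumulative: 36
Frame 5: SPARE (9+1=10). 10 + next roll (10) = 20. Cumulative: 56
Frame 6: STRIKE. 10 + next two rolls (5+4) = 19. Cumulative: 75
Frame 7: OPEN (5+4=9). Cumulative: 84
Frame 8: SPARE (8+2=10). 10 + next roll (5) = 15. Cumulative: 99

Answer: 19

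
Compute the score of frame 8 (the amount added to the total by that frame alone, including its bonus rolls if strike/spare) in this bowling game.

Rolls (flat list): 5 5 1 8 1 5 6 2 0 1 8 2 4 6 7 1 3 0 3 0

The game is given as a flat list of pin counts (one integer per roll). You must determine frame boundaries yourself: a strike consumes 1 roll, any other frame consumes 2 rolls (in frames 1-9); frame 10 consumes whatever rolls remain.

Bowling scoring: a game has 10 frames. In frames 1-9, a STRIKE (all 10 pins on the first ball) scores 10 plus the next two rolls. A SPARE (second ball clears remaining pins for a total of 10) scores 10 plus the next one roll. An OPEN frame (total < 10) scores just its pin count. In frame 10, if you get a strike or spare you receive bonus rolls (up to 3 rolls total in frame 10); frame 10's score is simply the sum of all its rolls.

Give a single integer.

Frame 1: SPARE (5+5=10). 10 + next roll (1) = 11. Cumulative: 11
Frame 2: OPEN (1+8=9). Cumulative: 20
Frame 3: OPEN (1+5=6). Cumulative: 26
Frame 4: OPEN (6+2=8). Cumulative: 34
Frame 5: OPEN (0+1=1). Cumulative: 35
Frame 6: SPARE (8+2=10). 10 + next roll (4) = 14. Cumulative: 49
Frame 7: SPARE (4+6=10). 10 + next roll (7) = 17. Cumulative: 66
Frame 8: OPEN (7+1=8). Cumulative: 74
Frame 9: OPEN (3+0=3). Cumulative: 77
Frame 10: OPEN. Sum of all frame-10 rolls (3+0) = 3. Cumulative: 80

Answer: 8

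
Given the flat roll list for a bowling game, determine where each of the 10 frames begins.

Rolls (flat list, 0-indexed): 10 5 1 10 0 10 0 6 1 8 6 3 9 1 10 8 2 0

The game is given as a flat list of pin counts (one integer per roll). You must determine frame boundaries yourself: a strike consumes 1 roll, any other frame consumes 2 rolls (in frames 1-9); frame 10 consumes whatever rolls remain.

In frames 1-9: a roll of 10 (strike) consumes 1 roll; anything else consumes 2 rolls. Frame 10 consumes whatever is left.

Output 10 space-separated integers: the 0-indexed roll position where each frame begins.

Frame 1 starts at roll index 0: roll=10 (strike), consumes 1 roll
Frame 2 starts at roll index 1: rolls=5,1 (sum=6), consumes 2 rolls
Frame 3 starts at roll index 3: roll=10 (strike), consumes 1 roll
Frame 4 starts at roll index 4: rolls=0,10 (sum=10), consumes 2 rolls
Frame 5 starts at roll index 6: rolls=0,6 (sum=6), consumes 2 rolls
Frame 6 starts at roll index 8: rolls=1,8 (sum=9), consumes 2 rolls
Frame 7 starts at roll index 10: rolls=6,3 (sum=9), consumes 2 rolls
Frame 8 starts at roll index 12: rolls=9,1 (sum=10), consumes 2 rolls
Frame 9 starts at roll index 14: roll=10 (strike), consumes 1 roll
Frame 10 starts at roll index 15: 3 remaining rolls

Answer: 0 1 3 4 6 8 10 12 14 15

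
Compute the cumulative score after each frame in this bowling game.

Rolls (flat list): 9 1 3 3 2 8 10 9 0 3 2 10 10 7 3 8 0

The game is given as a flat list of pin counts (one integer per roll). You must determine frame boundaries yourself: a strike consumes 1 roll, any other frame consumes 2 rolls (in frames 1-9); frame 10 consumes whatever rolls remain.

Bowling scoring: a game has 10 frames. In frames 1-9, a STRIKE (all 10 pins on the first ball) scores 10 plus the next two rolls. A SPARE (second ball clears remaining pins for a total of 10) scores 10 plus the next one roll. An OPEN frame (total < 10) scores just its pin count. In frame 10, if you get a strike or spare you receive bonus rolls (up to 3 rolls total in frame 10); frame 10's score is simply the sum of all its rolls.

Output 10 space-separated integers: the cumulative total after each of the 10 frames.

Answer: 13 19 39 58 67 72 99 119 137 145

Derivation:
Frame 1: SPARE (9+1=10). 10 + next roll (3) = 13. Cumulative: 13
Frame 2: OPEN (3+3=6). Cumulative: 19
Frame 3: SPARE (2+8=10). 10 + next roll (10) = 20. Cumulative: 39
Frame 4: STRIKE. 10 + next two rolls (9+0) = 19. Cumulative: 58
Frame 5: OPEN (9+0=9). Cumulative: 67
Frame 6: OPEN (3+2=5). Cumulative: 72
Frame 7: STRIKE. 10 + next two rolls (10+7) = 27. Cumulative: 99
Frame 8: STRIKE. 10 + next two rolls (7+3) = 20. Cumulative: 119
Frame 9: SPARE (7+3=10). 10 + next roll (8) = 18. Cumulative: 137
Frame 10: OPEN. Sum of all frame-10 rolls (8+0) = 8. Cumulative: 145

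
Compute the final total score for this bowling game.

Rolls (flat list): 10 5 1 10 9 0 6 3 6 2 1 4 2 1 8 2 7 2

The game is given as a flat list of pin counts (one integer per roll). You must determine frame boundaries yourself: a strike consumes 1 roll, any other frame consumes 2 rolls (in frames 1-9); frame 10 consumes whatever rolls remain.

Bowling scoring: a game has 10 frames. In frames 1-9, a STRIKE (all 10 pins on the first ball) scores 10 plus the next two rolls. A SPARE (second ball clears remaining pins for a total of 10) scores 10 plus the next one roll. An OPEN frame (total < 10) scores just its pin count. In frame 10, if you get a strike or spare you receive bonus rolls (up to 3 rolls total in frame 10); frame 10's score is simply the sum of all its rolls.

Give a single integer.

Answer: 101

Derivation:
Frame 1: STRIKE. 10 + next two rolls (5+1) = 16. Cumulative: 16
Frame 2: OPEN (5+1=6). Cumulative: 22
Frame 3: STRIKE. 10 + next two rolls (9+0) = 19. Cumulative: 41
Frame 4: OPEN (9+0=9). Cumulative: 50
Frame 5: OPEN (6+3=9). Cumulative: 59
Frame 6: OPEN (6+2=8). Cumulative: 67
Frame 7: OPEN (1+4=5). Cumulative: 72
Frame 8: OPEN (2+1=3). Cumulative: 75
Frame 9: SPARE (8+2=10). 10 + next roll (7) = 17. Cumulative: 92
Frame 10: OPEN. Sum of all frame-10 rolls (7+2) = 9. Cumulative: 101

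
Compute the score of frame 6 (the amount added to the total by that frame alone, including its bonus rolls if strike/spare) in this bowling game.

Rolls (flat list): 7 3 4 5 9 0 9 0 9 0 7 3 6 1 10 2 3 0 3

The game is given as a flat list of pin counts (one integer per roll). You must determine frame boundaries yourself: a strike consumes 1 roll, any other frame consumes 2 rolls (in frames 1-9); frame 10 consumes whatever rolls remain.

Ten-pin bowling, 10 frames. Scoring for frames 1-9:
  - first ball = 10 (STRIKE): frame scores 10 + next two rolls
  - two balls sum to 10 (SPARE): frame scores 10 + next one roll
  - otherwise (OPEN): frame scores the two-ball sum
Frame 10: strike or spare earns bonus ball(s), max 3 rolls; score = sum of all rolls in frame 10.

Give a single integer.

Frame 1: SPARE (7+3=10). 10 + next roll (4) = 14. Cumulative: 14
Frame 2: OPEN (4+5=9). Cumulative: 23
Frame 3: OPEN (9+0=9). Cumulative: 32
Frame 4: OPEN (9+0=9). Cumulative: 41
Frame 5: OPEN (9+0=9). Cumulative: 50
Frame 6: SPARE (7+3=10). 10 + next roll (6) = 16. Cumulative: 66
Frame 7: OPEN (6+1=7). Cumulative: 73
Frame 8: STRIKE. 10 + next two rolls (2+3) = 15. Cumulative: 88

Answer: 16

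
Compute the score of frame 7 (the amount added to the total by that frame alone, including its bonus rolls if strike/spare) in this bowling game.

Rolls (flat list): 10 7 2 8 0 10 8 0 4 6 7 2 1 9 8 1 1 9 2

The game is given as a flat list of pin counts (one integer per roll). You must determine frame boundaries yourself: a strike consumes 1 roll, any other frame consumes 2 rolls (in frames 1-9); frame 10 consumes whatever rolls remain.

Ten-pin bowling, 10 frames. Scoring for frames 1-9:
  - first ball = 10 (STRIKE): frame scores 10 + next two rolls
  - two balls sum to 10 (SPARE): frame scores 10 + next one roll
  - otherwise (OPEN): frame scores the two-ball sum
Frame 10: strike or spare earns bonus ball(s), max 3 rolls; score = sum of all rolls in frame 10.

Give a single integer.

Frame 1: STRIKE. 10 + next two rolls (7+2) = 19. Cumulative: 19
Frame 2: OPEN (7+2=9). Cumulative: 28
Frame 3: OPEN (8+0=8). Cumulative: 36
Frame 4: STRIKE. 10 + next two rolls (8+0) = 18. Cumulative: 54
Frame 5: OPEN (8+0=8). Cumulative: 62
Frame 6: SPARE (4+6=10). 10 + next roll (7) = 17. Cumulative: 79
Frame 7: OPEN (7+2=9). Cumulative: 88
Frame 8: SPARE (1+9=10). 10 + next roll (8) = 18. Cumulative: 106
Frame 9: OPEN (8+1=9). Cumulative: 115

Answer: 9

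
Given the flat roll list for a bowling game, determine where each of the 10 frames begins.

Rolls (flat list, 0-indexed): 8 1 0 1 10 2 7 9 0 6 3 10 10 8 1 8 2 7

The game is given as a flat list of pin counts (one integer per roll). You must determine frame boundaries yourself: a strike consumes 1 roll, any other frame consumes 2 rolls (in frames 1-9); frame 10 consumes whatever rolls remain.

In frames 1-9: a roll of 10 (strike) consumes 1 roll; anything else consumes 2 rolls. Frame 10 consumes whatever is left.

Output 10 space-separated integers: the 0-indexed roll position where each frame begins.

Frame 1 starts at roll index 0: rolls=8,1 (sum=9), consumes 2 rolls
Frame 2 starts at roll index 2: rolls=0,1 (sum=1), consumes 2 rolls
Frame 3 starts at roll index 4: roll=10 (strike), consumes 1 roll
Frame 4 starts at roll index 5: rolls=2,7 (sum=9), consumes 2 rolls
Frame 5 starts at roll index 7: rolls=9,0 (sum=9), consumes 2 rolls
Frame 6 starts at roll index 9: rolls=6,3 (sum=9), consumes 2 rolls
Frame 7 starts at roll index 11: roll=10 (strike), consumes 1 roll
Frame 8 starts at roll index 12: roll=10 (strike), consumes 1 roll
Frame 9 starts at roll index 13: rolls=8,1 (sum=9), consumes 2 rolls
Frame 10 starts at roll index 15: 3 remaining rolls

Answer: 0 2 4 5 7 9 11 12 13 15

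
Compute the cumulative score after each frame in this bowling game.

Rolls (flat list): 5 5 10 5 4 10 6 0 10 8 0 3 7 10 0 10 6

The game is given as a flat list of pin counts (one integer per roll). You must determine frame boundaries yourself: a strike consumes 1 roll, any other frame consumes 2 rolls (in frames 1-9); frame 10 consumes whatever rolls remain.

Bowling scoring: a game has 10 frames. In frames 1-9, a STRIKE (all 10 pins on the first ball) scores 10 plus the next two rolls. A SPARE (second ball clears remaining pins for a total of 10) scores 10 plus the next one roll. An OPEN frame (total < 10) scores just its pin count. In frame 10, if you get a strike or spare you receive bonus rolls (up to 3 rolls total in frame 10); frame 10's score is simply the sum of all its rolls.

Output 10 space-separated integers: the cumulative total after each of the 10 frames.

Frame 1: SPARE (5+5=10). 10 + next roll (10) = 20. Cumulative: 20
Frame 2: STRIKE. 10 + next two rolls (5+4) = 19. Cumulative: 39
Frame 3: OPEN (5+4=9). Cumulative: 48
Frame 4: STRIKE. 10 + next two rolls (6+0) = 16. Cumulative: 64
Frame 5: OPEN (6+0=6). Cumulative: 70
Frame 6: STRIKE. 10 + next two rolls (8+0) = 18. Cumulative: 88
Frame 7: OPEN (8+0=8). Cumulative: 96
Frame 8: SPARE (3+7=10). 10 + next roll (10) = 20. Cumulative: 116
Frame 9: STRIKE. 10 + next two rolls (0+10) = 20. Cumulative: 136
Frame 10: SPARE. Sum of all frame-10 rolls (0+10+6) = 16. Cumulative: 152

Answer: 20 39 48 64 70 88 96 116 136 152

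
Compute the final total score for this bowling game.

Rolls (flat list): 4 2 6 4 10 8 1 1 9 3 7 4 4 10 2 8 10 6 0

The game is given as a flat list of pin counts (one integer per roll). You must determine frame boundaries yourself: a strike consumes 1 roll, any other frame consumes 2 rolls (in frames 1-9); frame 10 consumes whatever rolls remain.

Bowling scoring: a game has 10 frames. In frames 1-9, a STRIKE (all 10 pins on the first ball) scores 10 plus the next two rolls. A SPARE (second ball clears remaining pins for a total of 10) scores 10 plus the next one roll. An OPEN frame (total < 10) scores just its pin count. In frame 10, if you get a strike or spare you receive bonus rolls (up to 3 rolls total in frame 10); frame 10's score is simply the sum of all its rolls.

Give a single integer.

Frame 1: OPEN (4+2=6). Cumulative: 6
Frame 2: SPARE (6+4=10). 10 + next roll (10) = 20. Cumulative: 26
Frame 3: STRIKE. 10 + next two rolls (8+1) = 19. Cumulative: 45
Frame 4: OPEN (8+1=9). Cumulative: 54
Frame 5: SPARE (1+9=10). 10 + next roll (3) = 13. Cumulative: 67
Frame 6: SPARE (3+7=10). 10 + next roll (4) = 14. Cumulative: 81
Frame 7: OPEN (4+4=8). Cumulative: 89
Frame 8: STRIKE. 10 + next two rolls (2+8) = 20. Cumulative: 109
Frame 9: SPARE (2+8=10). 10 + next roll (10) = 20. Cumulative: 129
Frame 10: STRIKE. Sum of all frame-10 rolls (10+6+0) = 16. Cumulative: 145

Answer: 145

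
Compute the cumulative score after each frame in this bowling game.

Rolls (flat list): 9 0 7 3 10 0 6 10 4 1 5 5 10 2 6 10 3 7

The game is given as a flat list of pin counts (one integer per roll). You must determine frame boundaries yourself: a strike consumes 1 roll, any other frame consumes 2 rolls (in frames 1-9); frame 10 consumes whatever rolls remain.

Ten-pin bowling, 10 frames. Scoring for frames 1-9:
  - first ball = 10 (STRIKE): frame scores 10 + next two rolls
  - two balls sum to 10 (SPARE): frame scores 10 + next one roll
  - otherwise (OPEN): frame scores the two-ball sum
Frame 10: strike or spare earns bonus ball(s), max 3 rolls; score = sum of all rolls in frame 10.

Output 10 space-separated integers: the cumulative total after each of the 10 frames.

Answer: 9 29 45 51 66 71 91 109 117 137

Derivation:
Frame 1: OPEN (9+0=9). Cumulative: 9
Frame 2: SPARE (7+3=10). 10 + next roll (10) = 20. Cumulative: 29
Frame 3: STRIKE. 10 + next two rolls (0+6) = 16. Cumulative: 45
Frame 4: OPEN (0+6=6). Cumulative: 51
Frame 5: STRIKE. 10 + next two rolls (4+1) = 15. Cumulative: 66
Frame 6: OPEN (4+1=5). Cumulative: 71
Frame 7: SPARE (5+5=10). 10 + next roll (10) = 20. Cumulative: 91
Frame 8: STRIKE. 10 + next two rolls (2+6) = 18. Cumulative: 109
Frame 9: OPEN (2+6=8). Cumulative: 117
Frame 10: STRIKE. Sum of all frame-10 rolls (10+3+7) = 20. Cumulative: 137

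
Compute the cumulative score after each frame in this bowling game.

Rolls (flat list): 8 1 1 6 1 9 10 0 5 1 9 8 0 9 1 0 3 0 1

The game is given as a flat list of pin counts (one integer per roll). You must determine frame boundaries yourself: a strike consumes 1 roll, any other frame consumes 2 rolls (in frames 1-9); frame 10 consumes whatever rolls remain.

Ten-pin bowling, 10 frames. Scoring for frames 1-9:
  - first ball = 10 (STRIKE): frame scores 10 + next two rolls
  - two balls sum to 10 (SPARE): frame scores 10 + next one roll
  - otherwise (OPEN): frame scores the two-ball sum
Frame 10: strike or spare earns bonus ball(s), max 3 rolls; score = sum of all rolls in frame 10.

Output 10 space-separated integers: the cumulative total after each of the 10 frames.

Answer: 9 16 36 51 56 74 82 92 95 96

Derivation:
Frame 1: OPEN (8+1=9). Cumulative: 9
Frame 2: OPEN (1+6=7). Cumulative: 16
Frame 3: SPARE (1+9=10). 10 + next roll (10) = 20. Cumulative: 36
Frame 4: STRIKE. 10 + next two rolls (0+5) = 15. Cumulative: 51
Frame 5: OPEN (0+5=5). Cumulative: 56
Frame 6: SPARE (1+9=10). 10 + next roll (8) = 18. Cumulative: 74
Frame 7: OPEN (8+0=8). Cumulative: 82
Frame 8: SPARE (9+1=10). 10 + next roll (0) = 10. Cumulative: 92
Frame 9: OPEN (0+3=3). Cumulative: 95
Frame 10: OPEN. Sum of all frame-10 rolls (0+1) = 1. Cumulative: 96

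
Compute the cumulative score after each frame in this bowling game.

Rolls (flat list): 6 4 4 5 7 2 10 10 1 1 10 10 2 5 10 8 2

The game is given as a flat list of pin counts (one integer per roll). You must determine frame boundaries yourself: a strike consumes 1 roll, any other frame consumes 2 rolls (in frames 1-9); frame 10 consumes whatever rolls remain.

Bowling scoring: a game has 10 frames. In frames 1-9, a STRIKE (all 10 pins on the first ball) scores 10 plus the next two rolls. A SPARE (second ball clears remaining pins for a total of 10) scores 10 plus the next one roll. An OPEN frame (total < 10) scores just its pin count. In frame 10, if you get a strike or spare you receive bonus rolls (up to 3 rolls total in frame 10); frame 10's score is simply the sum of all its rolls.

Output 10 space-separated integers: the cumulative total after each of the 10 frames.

Answer: 14 23 32 53 65 67 89 106 113 133

Derivation:
Frame 1: SPARE (6+4=10). 10 + next roll (4) = 14. Cumulative: 14
Frame 2: OPEN (4+5=9). Cumulative: 23
Frame 3: OPEN (7+2=9). Cumulative: 32
Frame 4: STRIKE. 10 + next two rolls (10+1) = 21. Cumulative: 53
Frame 5: STRIKE. 10 + next two rolls (1+1) = 12. Cumulative: 65
Frame 6: OPEN (1+1=2). Cumulative: 67
Frame 7: STRIKE. 10 + next two rolls (10+2) = 22. Cumulative: 89
Frame 8: STRIKE. 10 + next two rolls (2+5) = 17. Cumulative: 106
Frame 9: OPEN (2+5=7). Cumulative: 113
Frame 10: STRIKE. Sum of all frame-10 rolls (10+8+2) = 20. Cumulative: 133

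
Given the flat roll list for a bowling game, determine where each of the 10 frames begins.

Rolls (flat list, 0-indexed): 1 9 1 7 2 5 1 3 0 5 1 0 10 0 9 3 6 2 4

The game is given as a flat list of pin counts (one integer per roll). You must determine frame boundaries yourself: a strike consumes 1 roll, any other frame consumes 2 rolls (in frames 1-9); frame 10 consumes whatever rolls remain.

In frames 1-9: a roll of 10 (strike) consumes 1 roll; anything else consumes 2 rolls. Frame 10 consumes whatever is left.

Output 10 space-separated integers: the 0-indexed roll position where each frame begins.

Frame 1 starts at roll index 0: rolls=1,9 (sum=10), consumes 2 rolls
Frame 2 starts at roll index 2: rolls=1,7 (sum=8), consumes 2 rolls
Frame 3 starts at roll index 4: rolls=2,5 (sum=7), consumes 2 rolls
Frame 4 starts at roll index 6: rolls=1,3 (sum=4), consumes 2 rolls
Frame 5 starts at roll index 8: rolls=0,5 (sum=5), consumes 2 rolls
Frame 6 starts at roll index 10: rolls=1,0 (sum=1), consumes 2 rolls
Frame 7 starts at roll index 12: roll=10 (strike), consumes 1 roll
Frame 8 starts at roll index 13: rolls=0,9 (sum=9), consumes 2 rolls
Frame 9 starts at roll index 15: rolls=3,6 (sum=9), consumes 2 rolls
Frame 10 starts at roll index 17: 2 remaining rolls

Answer: 0 2 4 6 8 10 12 13 15 17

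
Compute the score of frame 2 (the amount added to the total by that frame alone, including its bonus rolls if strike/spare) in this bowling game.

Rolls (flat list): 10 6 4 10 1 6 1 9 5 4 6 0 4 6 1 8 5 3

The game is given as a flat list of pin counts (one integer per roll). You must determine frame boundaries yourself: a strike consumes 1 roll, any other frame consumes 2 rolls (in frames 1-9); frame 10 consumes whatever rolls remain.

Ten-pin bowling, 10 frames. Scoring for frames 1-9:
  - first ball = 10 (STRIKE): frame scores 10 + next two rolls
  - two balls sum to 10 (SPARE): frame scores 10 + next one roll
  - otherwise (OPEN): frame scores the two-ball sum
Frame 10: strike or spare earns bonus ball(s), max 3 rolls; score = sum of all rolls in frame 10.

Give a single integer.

Frame 1: STRIKE. 10 + next two rolls (6+4) = 20. Cumulative: 20
Frame 2: SPARE (6+4=10). 10 + next roll (10) = 20. Cumulative: 40
Frame 3: STRIKE. 10 + next two rolls (1+6) = 17. Cumulative: 57
Frame 4: OPEN (1+6=7). Cumulative: 64

Answer: 20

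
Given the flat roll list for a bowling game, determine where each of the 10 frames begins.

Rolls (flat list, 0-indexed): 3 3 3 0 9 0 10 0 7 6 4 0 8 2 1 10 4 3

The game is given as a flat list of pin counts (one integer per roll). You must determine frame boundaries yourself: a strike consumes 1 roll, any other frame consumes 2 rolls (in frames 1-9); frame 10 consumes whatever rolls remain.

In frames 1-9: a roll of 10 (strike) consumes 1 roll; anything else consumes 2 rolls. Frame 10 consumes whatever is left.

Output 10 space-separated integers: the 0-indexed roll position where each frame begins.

Answer: 0 2 4 6 7 9 11 13 15 16

Derivation:
Frame 1 starts at roll index 0: rolls=3,3 (sum=6), consumes 2 rolls
Frame 2 starts at roll index 2: rolls=3,0 (sum=3), consumes 2 rolls
Frame 3 starts at roll index 4: rolls=9,0 (sum=9), consumes 2 rolls
Frame 4 starts at roll index 6: roll=10 (strike), consumes 1 roll
Frame 5 starts at roll index 7: rolls=0,7 (sum=7), consumes 2 rolls
Frame 6 starts at roll index 9: rolls=6,4 (sum=10), consumes 2 rolls
Frame 7 starts at roll index 11: rolls=0,8 (sum=8), consumes 2 rolls
Frame 8 starts at roll index 13: rolls=2,1 (sum=3), consumes 2 rolls
Frame 9 starts at roll index 15: roll=10 (strike), consumes 1 roll
Frame 10 starts at roll index 16: 2 remaining rolls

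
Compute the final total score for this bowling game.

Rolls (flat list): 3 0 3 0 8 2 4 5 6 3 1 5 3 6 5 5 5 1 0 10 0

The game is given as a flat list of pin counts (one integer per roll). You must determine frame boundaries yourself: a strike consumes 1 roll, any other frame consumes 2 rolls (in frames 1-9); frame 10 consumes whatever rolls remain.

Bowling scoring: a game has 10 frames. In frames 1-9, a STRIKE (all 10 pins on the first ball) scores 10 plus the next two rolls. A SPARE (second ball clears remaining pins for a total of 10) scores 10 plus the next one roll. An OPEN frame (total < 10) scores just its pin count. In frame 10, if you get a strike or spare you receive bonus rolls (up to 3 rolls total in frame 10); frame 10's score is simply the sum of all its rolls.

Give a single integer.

Frame 1: OPEN (3+0=3). Cumulative: 3
Frame 2: OPEN (3+0=3). Cumulative: 6
Frame 3: SPARE (8+2=10). 10 + next roll (4) = 14. Cumulative: 20
Frame 4: OPEN (4+5=9). Cumulative: 29
Frame 5: OPEN (6+3=9). Cumulative: 38
Frame 6: OPEN (1+5=6). Cumulative: 44
Frame 7: OPEN (3+6=9). Cumulative: 53
Frame 8: SPARE (5+5=10). 10 + next roll (5) = 15. Cumulative: 68
Frame 9: OPEN (5+1=6). Cumulative: 74
Frame 10: SPARE. Sum of all frame-10 rolls (0+10+0) = 10. Cumulative: 84

Answer: 84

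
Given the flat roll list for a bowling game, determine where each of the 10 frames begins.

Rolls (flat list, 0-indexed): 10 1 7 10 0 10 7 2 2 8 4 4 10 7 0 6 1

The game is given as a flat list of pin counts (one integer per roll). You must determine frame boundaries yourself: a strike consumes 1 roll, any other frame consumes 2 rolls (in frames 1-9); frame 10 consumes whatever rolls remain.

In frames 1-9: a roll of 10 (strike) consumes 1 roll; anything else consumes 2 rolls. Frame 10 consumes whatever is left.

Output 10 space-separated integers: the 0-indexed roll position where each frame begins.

Answer: 0 1 3 4 6 8 10 12 13 15

Derivation:
Frame 1 starts at roll index 0: roll=10 (strike), consumes 1 roll
Frame 2 starts at roll index 1: rolls=1,7 (sum=8), consumes 2 rolls
Frame 3 starts at roll index 3: roll=10 (strike), consumes 1 roll
Frame 4 starts at roll index 4: rolls=0,10 (sum=10), consumes 2 rolls
Frame 5 starts at roll index 6: rolls=7,2 (sum=9), consumes 2 rolls
Frame 6 starts at roll index 8: rolls=2,8 (sum=10), consumes 2 rolls
Frame 7 starts at roll index 10: rolls=4,4 (sum=8), consumes 2 rolls
Frame 8 starts at roll index 12: roll=10 (strike), consumes 1 roll
Frame 9 starts at roll index 13: rolls=7,0 (sum=7), consumes 2 rolls
Frame 10 starts at roll index 15: 2 remaining rolls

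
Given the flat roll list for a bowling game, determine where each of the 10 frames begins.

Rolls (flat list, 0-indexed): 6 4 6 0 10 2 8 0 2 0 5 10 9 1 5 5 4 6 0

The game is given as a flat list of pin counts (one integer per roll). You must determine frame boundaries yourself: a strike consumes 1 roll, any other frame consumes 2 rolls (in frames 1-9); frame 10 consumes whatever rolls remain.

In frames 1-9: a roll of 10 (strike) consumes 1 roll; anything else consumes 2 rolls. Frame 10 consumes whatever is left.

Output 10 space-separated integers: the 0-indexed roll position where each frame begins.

Answer: 0 2 4 5 7 9 11 12 14 16

Derivation:
Frame 1 starts at roll index 0: rolls=6,4 (sum=10), consumes 2 rolls
Frame 2 starts at roll index 2: rolls=6,0 (sum=6), consumes 2 rolls
Frame 3 starts at roll index 4: roll=10 (strike), consumes 1 roll
Frame 4 starts at roll index 5: rolls=2,8 (sum=10), consumes 2 rolls
Frame 5 starts at roll index 7: rolls=0,2 (sum=2), consumes 2 rolls
Frame 6 starts at roll index 9: rolls=0,5 (sum=5), consumes 2 rolls
Frame 7 starts at roll index 11: roll=10 (strike), consumes 1 roll
Frame 8 starts at roll index 12: rolls=9,1 (sum=10), consumes 2 rolls
Frame 9 starts at roll index 14: rolls=5,5 (sum=10), consumes 2 rolls
Frame 10 starts at roll index 16: 3 remaining rolls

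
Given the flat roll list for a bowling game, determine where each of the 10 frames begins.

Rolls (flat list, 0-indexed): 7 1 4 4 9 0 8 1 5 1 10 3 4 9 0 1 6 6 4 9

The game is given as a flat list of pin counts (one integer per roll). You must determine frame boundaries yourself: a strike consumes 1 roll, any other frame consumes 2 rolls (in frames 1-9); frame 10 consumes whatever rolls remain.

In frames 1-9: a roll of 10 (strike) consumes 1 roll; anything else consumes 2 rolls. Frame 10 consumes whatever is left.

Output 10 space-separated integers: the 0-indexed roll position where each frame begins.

Answer: 0 2 4 6 8 10 11 13 15 17

Derivation:
Frame 1 starts at roll index 0: rolls=7,1 (sum=8), consumes 2 rolls
Frame 2 starts at roll index 2: rolls=4,4 (sum=8), consumes 2 rolls
Frame 3 starts at roll index 4: rolls=9,0 (sum=9), consumes 2 rolls
Frame 4 starts at roll index 6: rolls=8,1 (sum=9), consumes 2 rolls
Frame 5 starts at roll index 8: rolls=5,1 (sum=6), consumes 2 rolls
Frame 6 starts at roll index 10: roll=10 (strike), consumes 1 roll
Frame 7 starts at roll index 11: rolls=3,4 (sum=7), consumes 2 rolls
Frame 8 starts at roll index 13: rolls=9,0 (sum=9), consumes 2 rolls
Frame 9 starts at roll index 15: rolls=1,6 (sum=7), consumes 2 rolls
Frame 10 starts at roll index 17: 3 remaining rolls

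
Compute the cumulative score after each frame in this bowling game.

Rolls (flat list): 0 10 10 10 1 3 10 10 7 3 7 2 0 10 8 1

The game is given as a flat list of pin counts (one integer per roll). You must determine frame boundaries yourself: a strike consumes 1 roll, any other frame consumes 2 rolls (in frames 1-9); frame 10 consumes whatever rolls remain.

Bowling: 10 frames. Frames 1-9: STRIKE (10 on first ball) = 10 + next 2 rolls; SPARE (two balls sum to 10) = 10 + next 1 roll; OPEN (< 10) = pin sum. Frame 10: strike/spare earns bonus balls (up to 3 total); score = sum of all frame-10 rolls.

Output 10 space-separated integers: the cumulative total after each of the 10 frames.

Answer: 20 41 55 59 86 106 123 132 150 159

Derivation:
Frame 1: SPARE (0+10=10). 10 + next roll (10) = 20. Cumulative: 20
Frame 2: STRIKE. 10 + next two rolls (10+1) = 21. Cumulative: 41
Frame 3: STRIKE. 10 + next two rolls (1+3) = 14. Cumulative: 55
Frame 4: OPEN (1+3=4). Cumulative: 59
Frame 5: STRIKE. 10 + next two rolls (10+7) = 27. Cumulative: 86
Frame 6: STRIKE. 10 + next two rolls (7+3) = 20. Cumulative: 106
Frame 7: SPARE (7+3=10). 10 + next roll (7) = 17. Cumulative: 123
Frame 8: OPEN (7+2=9). Cumulative: 132
Frame 9: SPARE (0+10=10). 10 + next roll (8) = 18. Cumulative: 150
Frame 10: OPEN. Sum of all frame-10 rolls (8+1) = 9. Cumulative: 159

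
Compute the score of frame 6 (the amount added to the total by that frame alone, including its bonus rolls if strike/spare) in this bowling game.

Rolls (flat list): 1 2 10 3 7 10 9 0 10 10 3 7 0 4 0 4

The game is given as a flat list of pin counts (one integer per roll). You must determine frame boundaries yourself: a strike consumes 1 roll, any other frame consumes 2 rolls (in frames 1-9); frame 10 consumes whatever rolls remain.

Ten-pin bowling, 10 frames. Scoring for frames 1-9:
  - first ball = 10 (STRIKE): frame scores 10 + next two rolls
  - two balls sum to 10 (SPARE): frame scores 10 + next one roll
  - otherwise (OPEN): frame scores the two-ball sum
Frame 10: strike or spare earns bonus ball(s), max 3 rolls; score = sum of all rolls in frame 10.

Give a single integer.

Frame 1: OPEN (1+2=3). Cumulative: 3
Frame 2: STRIKE. 10 + next two rolls (3+7) = 20. Cumulative: 23
Frame 3: SPARE (3+7=10). 10 + next roll (10) = 20. Cumulative: 43
Frame 4: STRIKE. 10 + next two rolls (9+0) = 19. Cumulative: 62
Frame 5: OPEN (9+0=9). Cumulative: 71
Frame 6: STRIKE. 10 + next two rolls (10+3) = 23. Cumulative: 94
Frame 7: STRIKE. 10 + next two rolls (3+7) = 20. Cumulative: 114
Frame 8: SPARE (3+7=10). 10 + next roll (0) = 10. Cumulative: 124

Answer: 23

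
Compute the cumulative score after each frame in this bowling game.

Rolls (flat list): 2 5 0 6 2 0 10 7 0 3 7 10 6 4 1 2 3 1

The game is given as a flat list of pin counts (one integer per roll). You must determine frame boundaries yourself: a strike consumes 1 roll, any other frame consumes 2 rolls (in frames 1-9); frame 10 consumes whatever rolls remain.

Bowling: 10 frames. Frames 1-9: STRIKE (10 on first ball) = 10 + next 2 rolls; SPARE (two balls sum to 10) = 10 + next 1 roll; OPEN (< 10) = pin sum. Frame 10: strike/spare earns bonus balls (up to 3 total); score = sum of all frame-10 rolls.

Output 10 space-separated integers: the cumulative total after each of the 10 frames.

Answer: 7 13 15 32 39 59 79 90 93 97

Derivation:
Frame 1: OPEN (2+5=7). Cumulative: 7
Frame 2: OPEN (0+6=6). Cumulative: 13
Frame 3: OPEN (2+0=2). Cumulative: 15
Frame 4: STRIKE. 10 + next two rolls (7+0) = 17. Cumulative: 32
Frame 5: OPEN (7+0=7). Cumulative: 39
Frame 6: SPARE (3+7=10). 10 + next roll (10) = 20. Cumulative: 59
Frame 7: STRIKE. 10 + next two rolls (6+4) = 20. Cumulative: 79
Frame 8: SPARE (6+4=10). 10 + next roll (1) = 11. Cumulative: 90
Frame 9: OPEN (1+2=3). Cumulative: 93
Frame 10: OPEN. Sum of all frame-10 rolls (3+1) = 4. Cumulative: 97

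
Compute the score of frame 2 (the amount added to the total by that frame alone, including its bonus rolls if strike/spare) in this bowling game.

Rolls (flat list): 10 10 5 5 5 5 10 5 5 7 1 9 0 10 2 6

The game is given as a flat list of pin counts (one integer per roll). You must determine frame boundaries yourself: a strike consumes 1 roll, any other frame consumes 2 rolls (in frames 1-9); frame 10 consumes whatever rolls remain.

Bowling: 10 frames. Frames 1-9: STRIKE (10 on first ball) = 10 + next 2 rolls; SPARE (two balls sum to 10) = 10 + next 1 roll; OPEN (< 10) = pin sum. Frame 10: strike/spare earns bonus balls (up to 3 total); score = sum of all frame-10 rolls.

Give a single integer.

Frame 1: STRIKE. 10 + next two rolls (10+5) = 25. Cumulative: 25
Frame 2: STRIKE. 10 + next two rolls (5+5) = 20. Cumulative: 45
Frame 3: SPARE (5+5=10). 10 + next roll (5) = 15. Cumulative: 60
Frame 4: SPARE (5+5=10). 10 + next roll (10) = 20. Cumulative: 80

Answer: 20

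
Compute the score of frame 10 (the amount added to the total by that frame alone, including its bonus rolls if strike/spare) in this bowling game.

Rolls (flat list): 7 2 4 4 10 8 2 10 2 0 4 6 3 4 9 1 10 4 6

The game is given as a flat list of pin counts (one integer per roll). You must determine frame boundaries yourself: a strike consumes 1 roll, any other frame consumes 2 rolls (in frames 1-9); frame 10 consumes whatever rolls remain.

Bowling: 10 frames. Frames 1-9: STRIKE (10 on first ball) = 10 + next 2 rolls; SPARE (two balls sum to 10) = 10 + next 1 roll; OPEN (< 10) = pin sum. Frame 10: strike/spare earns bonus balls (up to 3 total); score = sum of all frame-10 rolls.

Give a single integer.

Answer: 20

Derivation:
Frame 1: OPEN (7+2=9). Cumulative: 9
Frame 2: OPEN (4+4=8). Cumulative: 17
Frame 3: STRIKE. 10 + next two rolls (8+2) = 20. Cumulative: 37
Frame 4: SPARE (8+2=10). 10 + next roll (10) = 20. Cumulative: 57
Frame 5: STRIKE. 10 + next two rolls (2+0) = 12. Cumulative: 69
Frame 6: OPEN (2+0=2). Cumulative: 71
Frame 7: SPARE (4+6=10). 10 + next roll (3) = 13. Cumulative: 84
Frame 8: OPEN (3+4=7). Cumulative: 91
Frame 9: SPARE (9+1=10). 10 + next roll (10) = 20. Cumulative: 111
Frame 10: STRIKE. Sum of all frame-10 rolls (10+4+6) = 20. Cumulative: 131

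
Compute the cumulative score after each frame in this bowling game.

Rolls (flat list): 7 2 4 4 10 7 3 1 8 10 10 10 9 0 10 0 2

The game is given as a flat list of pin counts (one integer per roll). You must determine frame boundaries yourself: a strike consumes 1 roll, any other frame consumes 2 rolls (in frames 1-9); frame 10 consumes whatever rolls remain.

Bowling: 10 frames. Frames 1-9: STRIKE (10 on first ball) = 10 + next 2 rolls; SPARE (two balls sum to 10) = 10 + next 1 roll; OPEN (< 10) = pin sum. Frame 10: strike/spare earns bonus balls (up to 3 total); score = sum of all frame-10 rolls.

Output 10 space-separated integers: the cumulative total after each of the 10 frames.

Answer: 9 17 37 48 57 87 116 135 144 156

Derivation:
Frame 1: OPEN (7+2=9). Cumulative: 9
Frame 2: OPEN (4+4=8). Cumulative: 17
Frame 3: STRIKE. 10 + next two rolls (7+3) = 20. Cumulative: 37
Frame 4: SPARE (7+3=10). 10 + next roll (1) = 11. Cumulative: 48
Frame 5: OPEN (1+8=9). Cumulative: 57
Frame 6: STRIKE. 10 + next two rolls (10+10) = 30. Cumulative: 87
Frame 7: STRIKE. 10 + next two rolls (10+9) = 29. Cumulative: 116
Frame 8: STRIKE. 10 + next two rolls (9+0) = 19. Cumulative: 135
Frame 9: OPEN (9+0=9). Cumulative: 144
Frame 10: STRIKE. Sum of all frame-10 rolls (10+0+2) = 12. Cumulative: 156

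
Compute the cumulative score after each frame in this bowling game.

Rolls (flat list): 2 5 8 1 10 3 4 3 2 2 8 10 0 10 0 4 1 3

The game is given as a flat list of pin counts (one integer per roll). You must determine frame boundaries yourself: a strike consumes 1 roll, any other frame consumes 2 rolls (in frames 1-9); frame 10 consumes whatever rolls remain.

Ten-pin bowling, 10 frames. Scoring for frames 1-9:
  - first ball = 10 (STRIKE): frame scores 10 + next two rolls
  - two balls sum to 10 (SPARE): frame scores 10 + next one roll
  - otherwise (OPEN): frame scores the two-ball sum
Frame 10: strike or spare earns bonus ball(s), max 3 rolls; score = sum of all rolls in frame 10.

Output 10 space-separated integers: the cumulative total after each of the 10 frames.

Answer: 7 16 33 40 45 65 85 95 99 103

Derivation:
Frame 1: OPEN (2+5=7). Cumulative: 7
Frame 2: OPEN (8+1=9). Cumulative: 16
Frame 3: STRIKE. 10 + next two rolls (3+4) = 17. Cumulative: 33
Frame 4: OPEN (3+4=7). Cumulative: 40
Frame 5: OPEN (3+2=5). Cumulative: 45
Frame 6: SPARE (2+8=10). 10 + next roll (10) = 20. Cumulative: 65
Frame 7: STRIKE. 10 + next two rolls (0+10) = 20. Cumulative: 85
Frame 8: SPARE (0+10=10). 10 + next roll (0) = 10. Cumulative: 95
Frame 9: OPEN (0+4=4). Cumulative: 99
Frame 10: OPEN. Sum of all frame-10 rolls (1+3) = 4. Cumulative: 103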